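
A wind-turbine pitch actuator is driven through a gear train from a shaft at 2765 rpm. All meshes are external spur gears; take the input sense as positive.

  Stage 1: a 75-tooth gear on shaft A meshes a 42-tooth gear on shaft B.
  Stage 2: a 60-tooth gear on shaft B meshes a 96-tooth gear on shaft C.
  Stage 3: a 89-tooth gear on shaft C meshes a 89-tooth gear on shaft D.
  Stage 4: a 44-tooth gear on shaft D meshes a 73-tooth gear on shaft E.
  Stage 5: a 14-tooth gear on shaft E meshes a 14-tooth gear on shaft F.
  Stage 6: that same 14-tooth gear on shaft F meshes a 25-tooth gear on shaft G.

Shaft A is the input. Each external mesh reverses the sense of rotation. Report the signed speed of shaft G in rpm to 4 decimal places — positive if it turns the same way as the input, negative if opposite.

Stage 1 [75T→42T]: ω = 2765.0000×75/42 = 4937.5000 rpm, dir flips to −; running = −4937.5000
Stage 2 [60T→96T]: ω = 4937.5000×60/96 = 3085.9375 rpm, dir flips to +; running = +3085.9375
Stage 3 [89T→89T]: ω = 3085.9375×89/89 = 3085.9375 rpm, dir flips to −; running = −3085.9375
Stage 4 [44T→73T]: ω = 3085.9375×44/73 = 1860.0171 rpm, dir flips to +; running = +1860.0171
Stage 5 [14T→14T]: ω = 1860.0171×14/14 = 1860.0171 rpm, dir flips to −; running = −1860.0171
Stage 6 [14T→25T]: ω = 1860.0171×14/25 = 1041.6096 rpm, dir flips to +; running = +1041.6096

+1041.6096 rpm (same as input, |ω| = 1041.6096 rpm)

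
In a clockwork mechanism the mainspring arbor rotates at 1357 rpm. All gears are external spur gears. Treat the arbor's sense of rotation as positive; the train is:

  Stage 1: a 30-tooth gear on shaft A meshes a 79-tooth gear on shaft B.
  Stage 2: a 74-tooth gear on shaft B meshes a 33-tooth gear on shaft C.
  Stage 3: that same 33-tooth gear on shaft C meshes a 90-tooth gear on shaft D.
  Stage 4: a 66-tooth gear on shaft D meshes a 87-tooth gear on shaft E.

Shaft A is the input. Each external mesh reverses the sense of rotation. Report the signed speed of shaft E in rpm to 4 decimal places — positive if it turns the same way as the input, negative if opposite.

+321.4311 rpm (same as input, |ω| = 321.4311 rpm)

Stage 1 [30T→79T]: ω = 1357.0000×30/79 = 515.3165 rpm, dir flips to −; running = −515.3165
Stage 2 [74T→33T]: ω = 515.3165×74/33 = 1155.5581 rpm, dir flips to +; running = +1155.5581
Stage 3 [33T→90T]: ω = 1155.5581×33/90 = 423.7046 rpm, dir flips to −; running = −423.7046
Stage 4 [66T→87T]: ω = 423.7046×66/87 = 321.4311 rpm, dir flips to +; running = +321.4311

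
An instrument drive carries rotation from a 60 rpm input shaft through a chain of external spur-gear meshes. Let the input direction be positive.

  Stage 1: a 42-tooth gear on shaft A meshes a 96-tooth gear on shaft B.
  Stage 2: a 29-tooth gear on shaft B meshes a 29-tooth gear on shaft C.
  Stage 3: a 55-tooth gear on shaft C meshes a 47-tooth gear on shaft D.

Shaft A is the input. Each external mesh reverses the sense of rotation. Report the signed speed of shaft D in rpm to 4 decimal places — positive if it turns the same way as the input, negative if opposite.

Stage 1 [42T→96T]: ω = 60.0000×42/96 = 26.2500 rpm, dir flips to −; running = −26.2500
Stage 2 [29T→29T]: ω = 26.2500×29/29 = 26.2500 rpm, dir flips to +; running = +26.2500
Stage 3 [55T→47T]: ω = 26.2500×55/47 = 30.7181 rpm, dir flips to −; running = −30.7181

-30.7181 rpm (opposite to input, |ω| = 30.7181 rpm)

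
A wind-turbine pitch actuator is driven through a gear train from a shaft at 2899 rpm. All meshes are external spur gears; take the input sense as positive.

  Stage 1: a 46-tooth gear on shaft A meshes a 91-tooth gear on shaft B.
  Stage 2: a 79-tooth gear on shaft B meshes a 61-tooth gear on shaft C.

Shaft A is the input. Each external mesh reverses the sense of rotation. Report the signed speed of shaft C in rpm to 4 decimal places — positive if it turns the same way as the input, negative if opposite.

+1897.8501 rpm (same as input, |ω| = 1897.8501 rpm)

Stage 1 [46T→91T]: ω = 2899.0000×46/91 = 1465.4286 rpm, dir flips to −; running = −1465.4286
Stage 2 [79T→61T]: ω = 1465.4286×79/61 = 1897.8501 rpm, dir flips to +; running = +1897.8501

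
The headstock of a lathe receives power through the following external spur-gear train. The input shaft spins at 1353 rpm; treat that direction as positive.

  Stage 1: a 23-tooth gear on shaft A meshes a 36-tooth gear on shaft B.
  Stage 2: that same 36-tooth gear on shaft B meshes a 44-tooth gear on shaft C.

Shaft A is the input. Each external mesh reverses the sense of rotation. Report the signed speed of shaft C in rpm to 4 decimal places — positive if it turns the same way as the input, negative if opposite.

+707.2500 rpm (same as input, |ω| = 707.2500 rpm)

Stage 1 [23T→36T]: ω = 1353.0000×23/36 = 864.4167 rpm, dir flips to −; running = −864.4167
Stage 2 [36T→44T]: ω = 864.4167×36/44 = 707.2500 rpm, dir flips to +; running = +707.2500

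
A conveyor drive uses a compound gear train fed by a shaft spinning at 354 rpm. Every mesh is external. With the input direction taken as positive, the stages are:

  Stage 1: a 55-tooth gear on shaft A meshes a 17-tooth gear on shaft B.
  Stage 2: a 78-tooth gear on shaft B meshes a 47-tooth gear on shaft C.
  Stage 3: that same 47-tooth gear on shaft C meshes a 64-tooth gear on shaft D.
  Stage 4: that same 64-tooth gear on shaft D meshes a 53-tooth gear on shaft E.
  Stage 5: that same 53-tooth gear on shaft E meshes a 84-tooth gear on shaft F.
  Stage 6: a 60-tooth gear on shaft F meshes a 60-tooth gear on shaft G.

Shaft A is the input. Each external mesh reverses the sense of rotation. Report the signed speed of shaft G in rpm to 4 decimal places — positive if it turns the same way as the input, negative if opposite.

+1063.4874 rpm (same as input, |ω| = 1063.4874 rpm)

Stage 1 [55T→17T]: ω = 354.0000×55/17 = 1145.2941 rpm, dir flips to −; running = −1145.2941
Stage 2 [78T→47T]: ω = 1145.2941×78/47 = 1900.7009 rpm, dir flips to +; running = +1900.7009
Stage 3 [47T→64T]: ω = 1900.7009×47/64 = 1395.8272 rpm, dir flips to −; running = −1395.8272
Stage 4 [64T→53T]: ω = 1395.8272×64/53 = 1685.5272 rpm, dir flips to +; running = +1685.5272
Stage 5 [53T→84T]: ω = 1685.5272×53/84 = 1063.4874 rpm, dir flips to −; running = −1063.4874
Stage 6 [60T→60T]: ω = 1063.4874×60/60 = 1063.4874 rpm, dir flips to +; running = +1063.4874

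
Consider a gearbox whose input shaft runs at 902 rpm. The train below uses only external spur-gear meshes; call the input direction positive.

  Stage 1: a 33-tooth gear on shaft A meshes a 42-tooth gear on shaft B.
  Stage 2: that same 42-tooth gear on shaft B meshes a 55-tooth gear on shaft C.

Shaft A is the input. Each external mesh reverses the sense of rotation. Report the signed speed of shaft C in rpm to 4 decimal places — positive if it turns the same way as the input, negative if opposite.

Stage 1 [33T→42T]: ω = 902.0000×33/42 = 708.7143 rpm, dir flips to −; running = −708.7143
Stage 2 [42T→55T]: ω = 708.7143×42/55 = 541.2000 rpm, dir flips to +; running = +541.2000

+541.2000 rpm (same as input, |ω| = 541.2000 rpm)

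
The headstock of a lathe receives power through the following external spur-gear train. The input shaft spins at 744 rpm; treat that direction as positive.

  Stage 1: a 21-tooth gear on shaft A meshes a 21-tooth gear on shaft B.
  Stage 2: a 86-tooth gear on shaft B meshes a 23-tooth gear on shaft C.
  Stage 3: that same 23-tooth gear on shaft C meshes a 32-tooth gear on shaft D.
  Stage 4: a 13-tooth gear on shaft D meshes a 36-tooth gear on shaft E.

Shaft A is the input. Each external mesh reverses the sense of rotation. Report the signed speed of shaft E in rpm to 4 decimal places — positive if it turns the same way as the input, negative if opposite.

+722.0417 rpm (same as input, |ω| = 722.0417 rpm)

Stage 1 [21T→21T]: ω = 744.0000×21/21 = 744.0000 rpm, dir flips to −; running = −744.0000
Stage 2 [86T→23T]: ω = 744.0000×86/23 = 2781.9130 rpm, dir flips to +; running = +2781.9130
Stage 3 [23T→32T]: ω = 2781.9130×23/32 = 1999.5000 rpm, dir flips to −; running = −1999.5000
Stage 4 [13T→36T]: ω = 1999.5000×13/36 = 722.0417 rpm, dir flips to +; running = +722.0417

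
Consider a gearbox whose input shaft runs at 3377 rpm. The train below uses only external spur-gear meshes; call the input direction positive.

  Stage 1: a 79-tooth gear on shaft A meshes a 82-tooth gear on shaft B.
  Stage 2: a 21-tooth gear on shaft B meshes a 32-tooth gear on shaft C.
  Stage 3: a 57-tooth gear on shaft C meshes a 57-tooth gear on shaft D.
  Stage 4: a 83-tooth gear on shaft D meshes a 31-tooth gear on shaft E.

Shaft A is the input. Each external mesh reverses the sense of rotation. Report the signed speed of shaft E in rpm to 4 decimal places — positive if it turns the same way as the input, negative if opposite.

+5716.4975 rpm (same as input, |ω| = 5716.4975 rpm)

Stage 1 [79T→82T]: ω = 3377.0000×79/82 = 3253.4512 rpm, dir flips to −; running = −3253.4512
Stage 2 [21T→32T]: ω = 3253.4512×21/32 = 2135.0774 rpm, dir flips to +; running = +2135.0774
Stage 3 [57T→57T]: ω = 2135.0774×57/57 = 2135.0774 rpm, dir flips to −; running = −2135.0774
Stage 4 [83T→31T]: ω = 2135.0774×83/31 = 5716.4975 rpm, dir flips to +; running = +5716.4975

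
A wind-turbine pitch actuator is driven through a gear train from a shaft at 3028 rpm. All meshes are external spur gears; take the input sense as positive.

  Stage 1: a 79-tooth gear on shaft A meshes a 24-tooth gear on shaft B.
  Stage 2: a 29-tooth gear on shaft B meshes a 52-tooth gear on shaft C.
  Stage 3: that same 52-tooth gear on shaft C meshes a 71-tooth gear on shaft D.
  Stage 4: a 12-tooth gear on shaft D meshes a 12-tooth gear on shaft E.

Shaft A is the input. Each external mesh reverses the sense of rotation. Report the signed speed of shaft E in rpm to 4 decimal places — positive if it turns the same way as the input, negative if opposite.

+4071.0962 rpm (same as input, |ω| = 4071.0962 rpm)

Stage 1 [79T→24T]: ω = 3028.0000×79/24 = 9967.1667 rpm, dir flips to −; running = −9967.1667
Stage 2 [29T→52T]: ω = 9967.1667×29/52 = 5558.6122 rpm, dir flips to +; running = +5558.6122
Stage 3 [52T→71T]: ω = 5558.6122×52/71 = 4071.0962 rpm, dir flips to −; running = −4071.0962
Stage 4 [12T→12T]: ω = 4071.0962×12/12 = 4071.0962 rpm, dir flips to +; running = +4071.0962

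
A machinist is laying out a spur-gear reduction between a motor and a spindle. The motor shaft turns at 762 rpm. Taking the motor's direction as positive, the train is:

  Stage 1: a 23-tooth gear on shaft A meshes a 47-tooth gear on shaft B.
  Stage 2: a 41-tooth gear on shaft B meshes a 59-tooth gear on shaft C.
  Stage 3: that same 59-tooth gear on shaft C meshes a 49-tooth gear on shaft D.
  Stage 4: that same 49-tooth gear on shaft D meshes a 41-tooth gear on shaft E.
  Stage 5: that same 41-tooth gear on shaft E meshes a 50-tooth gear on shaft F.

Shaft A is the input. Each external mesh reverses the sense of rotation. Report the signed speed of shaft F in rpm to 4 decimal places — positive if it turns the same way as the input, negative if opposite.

Stage 1 [23T→47T]: ω = 762.0000×23/47 = 372.8936 rpm, dir flips to −; running = −372.8936
Stage 2 [41T→59T]: ω = 372.8936×41/59 = 259.1295 rpm, dir flips to +; running = +259.1295
Stage 3 [59T→49T]: ω = 259.1295×59/49 = 312.0130 rpm, dir flips to −; running = −312.0130
Stage 4 [49T→41T]: ω = 312.0130×49/41 = 372.8936 rpm, dir flips to +; running = +372.8936
Stage 5 [41T→50T]: ω = 372.8936×41/50 = 305.7728 rpm, dir flips to −; running = −305.7728

-305.7728 rpm (opposite to input, |ω| = 305.7728 rpm)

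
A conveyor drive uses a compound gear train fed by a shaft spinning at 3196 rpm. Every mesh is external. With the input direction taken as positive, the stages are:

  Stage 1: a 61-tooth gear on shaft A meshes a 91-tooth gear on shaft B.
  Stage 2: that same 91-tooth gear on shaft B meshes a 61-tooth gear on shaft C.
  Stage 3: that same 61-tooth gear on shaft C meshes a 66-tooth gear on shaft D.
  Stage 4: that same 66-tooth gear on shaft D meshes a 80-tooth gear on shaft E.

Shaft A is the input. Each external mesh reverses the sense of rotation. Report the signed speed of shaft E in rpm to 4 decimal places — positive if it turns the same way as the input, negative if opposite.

Stage 1 [61T→91T]: ω = 3196.0000×61/91 = 2142.3736 rpm, dir flips to −; running = −2142.3736
Stage 2 [91T→61T]: ω = 2142.3736×91/61 = 3196.0000 rpm, dir flips to +; running = +3196.0000
Stage 3 [61T→66T]: ω = 3196.0000×61/66 = 2953.8788 rpm, dir flips to −; running = −2953.8788
Stage 4 [66T→80T]: ω = 2953.8788×66/80 = 2436.9500 rpm, dir flips to +; running = +2436.9500

+2436.9500 rpm (same as input, |ω| = 2436.9500 rpm)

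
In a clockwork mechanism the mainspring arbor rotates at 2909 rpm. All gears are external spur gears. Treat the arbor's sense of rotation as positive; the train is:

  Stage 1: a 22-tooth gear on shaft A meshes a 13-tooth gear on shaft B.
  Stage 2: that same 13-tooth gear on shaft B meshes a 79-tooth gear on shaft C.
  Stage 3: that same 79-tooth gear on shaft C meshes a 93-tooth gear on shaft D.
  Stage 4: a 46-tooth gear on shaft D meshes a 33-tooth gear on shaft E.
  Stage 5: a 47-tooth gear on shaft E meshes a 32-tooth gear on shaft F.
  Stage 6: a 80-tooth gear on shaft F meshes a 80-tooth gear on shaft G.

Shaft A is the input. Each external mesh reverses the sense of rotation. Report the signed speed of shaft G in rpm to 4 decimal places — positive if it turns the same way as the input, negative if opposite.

Stage 1 [22T→13T]: ω = 2909.0000×22/13 = 4922.9231 rpm, dir flips to −; running = −4922.9231
Stage 2 [13T→79T]: ω = 4922.9231×13/79 = 810.1013 rpm, dir flips to +; running = +810.1013
Stage 3 [79T→93T]: ω = 810.1013×79/93 = 688.1505 rpm, dir flips to −; running = −688.1505
Stage 4 [46T→33T]: ω = 688.1505×46/33 = 959.2401 rpm, dir flips to +; running = +959.2401
Stage 5 [47T→32T]: ω = 959.2401×47/32 = 1408.8840 rpm, dir flips to −; running = −1408.8840
Stage 6 [80T→80T]: ω = 1408.8840×80/80 = 1408.8840 rpm, dir flips to +; running = +1408.8840

+1408.8840 rpm (same as input, |ω| = 1408.8840 rpm)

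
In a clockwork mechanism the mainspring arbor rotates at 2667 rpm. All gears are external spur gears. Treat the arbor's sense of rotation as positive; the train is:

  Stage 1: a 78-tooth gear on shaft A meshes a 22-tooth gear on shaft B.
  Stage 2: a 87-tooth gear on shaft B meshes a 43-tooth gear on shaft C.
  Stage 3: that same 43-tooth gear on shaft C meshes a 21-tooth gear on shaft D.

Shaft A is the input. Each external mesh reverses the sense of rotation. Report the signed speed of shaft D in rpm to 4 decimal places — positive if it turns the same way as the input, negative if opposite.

-39173.7273 rpm (opposite to input, |ω| = 39173.7273 rpm)

Stage 1 [78T→22T]: ω = 2667.0000×78/22 = 9455.7273 rpm, dir flips to −; running = −9455.7273
Stage 2 [87T→43T]: ω = 9455.7273×87/43 = 19131.3552 rpm, dir flips to +; running = +19131.3552
Stage 3 [43T→21T]: ω = 19131.3552×43/21 = 39173.7273 rpm, dir flips to −; running = −39173.7273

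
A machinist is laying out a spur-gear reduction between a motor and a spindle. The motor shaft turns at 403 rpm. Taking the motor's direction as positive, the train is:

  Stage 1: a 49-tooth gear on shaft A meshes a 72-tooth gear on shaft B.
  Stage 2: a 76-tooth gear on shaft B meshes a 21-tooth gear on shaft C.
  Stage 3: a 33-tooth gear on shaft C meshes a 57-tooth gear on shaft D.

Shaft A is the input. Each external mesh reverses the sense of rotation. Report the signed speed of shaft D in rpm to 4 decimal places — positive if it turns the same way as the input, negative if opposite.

Stage 1 [49T→72T]: ω = 403.0000×49/72 = 274.2639 rpm, dir flips to −; running = −274.2639
Stage 2 [76T→21T]: ω = 274.2639×76/21 = 992.5741 rpm, dir flips to +; running = +992.5741
Stage 3 [33T→57T]: ω = 992.5741×33/57 = 574.6481 rpm, dir flips to −; running = −574.6481

-574.6481 rpm (opposite to input, |ω| = 574.6481 rpm)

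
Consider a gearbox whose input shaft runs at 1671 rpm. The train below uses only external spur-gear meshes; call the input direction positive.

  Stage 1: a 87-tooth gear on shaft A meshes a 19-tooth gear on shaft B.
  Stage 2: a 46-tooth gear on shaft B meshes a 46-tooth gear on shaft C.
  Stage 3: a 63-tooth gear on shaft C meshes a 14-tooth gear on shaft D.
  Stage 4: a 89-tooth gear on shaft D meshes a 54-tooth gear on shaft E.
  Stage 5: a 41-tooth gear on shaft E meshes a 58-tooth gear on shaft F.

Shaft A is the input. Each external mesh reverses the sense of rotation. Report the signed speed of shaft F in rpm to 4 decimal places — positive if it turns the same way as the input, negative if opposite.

Stage 1 [87T→19T]: ω = 1671.0000×87/19 = 7651.4211 rpm, dir flips to −; running = −7651.4211
Stage 2 [46T→46T]: ω = 7651.4211×46/46 = 7651.4211 rpm, dir flips to +; running = +7651.4211
Stage 3 [63T→14T]: ω = 7651.4211×63/14 = 34431.3947 rpm, dir flips to −; running = −34431.3947
Stage 4 [89T→54T]: ω = 34431.3947×89/54 = 56748.0395 rpm, dir flips to +; running = +56748.0395
Stage 5 [41T→58T]: ω = 56748.0395×41/58 = 40114.9934 rpm, dir flips to −; running = −40114.9934

-40114.9934 rpm (opposite to input, |ω| = 40114.9934 rpm)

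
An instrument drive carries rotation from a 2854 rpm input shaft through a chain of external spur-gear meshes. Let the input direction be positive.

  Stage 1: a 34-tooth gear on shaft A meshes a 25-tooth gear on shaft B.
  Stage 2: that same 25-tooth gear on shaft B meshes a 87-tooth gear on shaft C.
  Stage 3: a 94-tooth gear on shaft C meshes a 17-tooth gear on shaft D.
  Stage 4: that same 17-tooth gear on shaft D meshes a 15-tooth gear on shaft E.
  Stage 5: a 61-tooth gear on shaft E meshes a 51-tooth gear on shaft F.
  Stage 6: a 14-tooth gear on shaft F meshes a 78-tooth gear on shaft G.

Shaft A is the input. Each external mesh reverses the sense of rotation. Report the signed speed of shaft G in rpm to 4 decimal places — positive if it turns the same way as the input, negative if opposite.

+1500.5253 rpm (same as input, |ω| = 1500.5253 rpm)

Stage 1 [34T→25T]: ω = 2854.0000×34/25 = 3881.4400 rpm, dir flips to −; running = −3881.4400
Stage 2 [25T→87T]: ω = 3881.4400×25/87 = 1115.3563 rpm, dir flips to +; running = +1115.3563
Stage 3 [94T→17T]: ω = 1115.3563×94/17 = 6167.2644 rpm, dir flips to −; running = −6167.2644
Stage 4 [17T→15T]: ω = 6167.2644×17/15 = 6989.5663 rpm, dir flips to +; running = +6989.5663
Stage 5 [61T→51T]: ω = 6989.5663×61/51 = 8360.0695 rpm, dir flips to −; running = −8360.0695
Stage 6 [14T→78T]: ω = 8360.0695×14/78 = 1500.5253 rpm, dir flips to +; running = +1500.5253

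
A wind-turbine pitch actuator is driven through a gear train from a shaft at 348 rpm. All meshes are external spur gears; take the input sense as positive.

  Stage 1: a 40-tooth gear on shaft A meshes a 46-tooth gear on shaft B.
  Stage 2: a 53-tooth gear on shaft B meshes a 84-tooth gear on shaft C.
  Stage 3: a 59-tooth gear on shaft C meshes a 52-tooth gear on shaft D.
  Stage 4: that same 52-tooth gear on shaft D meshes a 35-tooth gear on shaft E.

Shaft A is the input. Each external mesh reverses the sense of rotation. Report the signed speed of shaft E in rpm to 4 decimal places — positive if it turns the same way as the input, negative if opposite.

+321.8563 rpm (same as input, |ω| = 321.8563 rpm)

Stage 1 [40T→46T]: ω = 348.0000×40/46 = 302.6087 rpm, dir flips to −; running = −302.6087
Stage 2 [53T→84T]: ω = 302.6087×53/84 = 190.9317 rpm, dir flips to +; running = +190.9317
Stage 3 [59T→52T]: ω = 190.9317×59/52 = 216.6340 rpm, dir flips to −; running = −216.6340
Stage 4 [52T→35T]: ω = 216.6340×52/35 = 321.8563 rpm, dir flips to +; running = +321.8563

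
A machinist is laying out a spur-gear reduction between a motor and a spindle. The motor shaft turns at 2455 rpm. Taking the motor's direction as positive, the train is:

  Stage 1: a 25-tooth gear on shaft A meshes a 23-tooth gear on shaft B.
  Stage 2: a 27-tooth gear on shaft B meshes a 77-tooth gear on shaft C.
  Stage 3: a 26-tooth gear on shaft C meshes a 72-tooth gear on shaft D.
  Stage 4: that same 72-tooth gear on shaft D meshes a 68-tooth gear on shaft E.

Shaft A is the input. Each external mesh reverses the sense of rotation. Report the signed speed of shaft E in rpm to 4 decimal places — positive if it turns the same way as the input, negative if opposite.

+357.7677 rpm (same as input, |ω| = 357.7677 rpm)

Stage 1 [25T→23T]: ω = 2455.0000×25/23 = 2668.4783 rpm, dir flips to −; running = −2668.4783
Stage 2 [27T→77T]: ω = 2668.4783×27/77 = 935.7002 rpm, dir flips to +; running = +935.7002
Stage 3 [26T→72T]: ω = 935.7002×26/72 = 337.8917 rpm, dir flips to −; running = −337.8917
Stage 4 [72T→68T]: ω = 337.8917×72/68 = 357.7677 rpm, dir flips to +; running = +357.7677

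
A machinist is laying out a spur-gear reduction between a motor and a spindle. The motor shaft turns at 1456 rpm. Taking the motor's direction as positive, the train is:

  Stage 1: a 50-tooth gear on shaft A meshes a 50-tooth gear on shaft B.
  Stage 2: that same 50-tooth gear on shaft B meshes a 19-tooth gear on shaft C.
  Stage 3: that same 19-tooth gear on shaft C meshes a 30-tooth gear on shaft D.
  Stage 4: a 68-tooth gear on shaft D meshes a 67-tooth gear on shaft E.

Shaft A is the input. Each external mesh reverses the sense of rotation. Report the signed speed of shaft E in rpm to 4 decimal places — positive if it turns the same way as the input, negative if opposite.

Stage 1 [50T→50T]: ω = 1456.0000×50/50 = 1456.0000 rpm, dir flips to −; running = −1456.0000
Stage 2 [50T→19T]: ω = 1456.0000×50/19 = 3831.5789 rpm, dir flips to +; running = +3831.5789
Stage 3 [19T→30T]: ω = 3831.5789×19/30 = 2426.6667 rpm, dir flips to −; running = −2426.6667
Stage 4 [68T→67T]: ω = 2426.6667×68/67 = 2462.8856 rpm, dir flips to +; running = +2462.8856

+2462.8856 rpm (same as input, |ω| = 2462.8856 rpm)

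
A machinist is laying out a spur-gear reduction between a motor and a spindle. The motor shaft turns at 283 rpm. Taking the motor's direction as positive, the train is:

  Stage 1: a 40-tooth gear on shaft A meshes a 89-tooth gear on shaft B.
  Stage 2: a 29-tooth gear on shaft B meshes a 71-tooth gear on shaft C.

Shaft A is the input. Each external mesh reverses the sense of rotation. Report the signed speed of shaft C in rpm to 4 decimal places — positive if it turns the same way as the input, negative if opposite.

+51.9513 rpm (same as input, |ω| = 51.9513 rpm)

Stage 1 [40T→89T]: ω = 283.0000×40/89 = 127.1910 rpm, dir flips to −; running = −127.1910
Stage 2 [29T→71T]: ω = 127.1910×29/71 = 51.9513 rpm, dir flips to +; running = +51.9513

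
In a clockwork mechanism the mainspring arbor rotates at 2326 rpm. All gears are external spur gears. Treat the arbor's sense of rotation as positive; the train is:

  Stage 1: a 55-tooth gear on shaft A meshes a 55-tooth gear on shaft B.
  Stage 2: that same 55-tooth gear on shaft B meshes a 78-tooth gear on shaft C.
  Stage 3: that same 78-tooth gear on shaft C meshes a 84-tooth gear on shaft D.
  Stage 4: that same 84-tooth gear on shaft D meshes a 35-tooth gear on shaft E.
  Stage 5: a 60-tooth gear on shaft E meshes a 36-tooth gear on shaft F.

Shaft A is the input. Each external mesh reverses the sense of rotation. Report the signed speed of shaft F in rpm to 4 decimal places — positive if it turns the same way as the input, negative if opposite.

-6091.9048 rpm (opposite to input, |ω| = 6091.9048 rpm)

Stage 1 [55T→55T]: ω = 2326.0000×55/55 = 2326.0000 rpm, dir flips to −; running = −2326.0000
Stage 2 [55T→78T]: ω = 2326.0000×55/78 = 1640.1282 rpm, dir flips to +; running = +1640.1282
Stage 3 [78T→84T]: ω = 1640.1282×78/84 = 1522.9762 rpm, dir flips to −; running = −1522.9762
Stage 4 [84T→35T]: ω = 1522.9762×84/35 = 3655.1429 rpm, dir flips to +; running = +3655.1429
Stage 5 [60T→36T]: ω = 3655.1429×60/36 = 6091.9048 rpm, dir flips to −; running = −6091.9048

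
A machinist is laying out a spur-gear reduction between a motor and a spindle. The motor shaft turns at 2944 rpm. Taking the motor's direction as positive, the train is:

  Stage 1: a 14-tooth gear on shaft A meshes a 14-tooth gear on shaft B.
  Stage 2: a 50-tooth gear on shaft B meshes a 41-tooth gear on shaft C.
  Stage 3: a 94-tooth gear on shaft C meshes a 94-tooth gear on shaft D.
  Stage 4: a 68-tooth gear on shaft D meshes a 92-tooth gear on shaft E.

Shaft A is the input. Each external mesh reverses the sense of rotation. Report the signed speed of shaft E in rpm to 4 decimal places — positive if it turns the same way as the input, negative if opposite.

Stage 1 [14T→14T]: ω = 2944.0000×14/14 = 2944.0000 rpm, dir flips to −; running = −2944.0000
Stage 2 [50T→41T]: ω = 2944.0000×50/41 = 3590.2439 rpm, dir flips to +; running = +3590.2439
Stage 3 [94T→94T]: ω = 3590.2439×94/94 = 3590.2439 rpm, dir flips to −; running = −3590.2439
Stage 4 [68T→92T]: ω = 3590.2439×68/92 = 2653.6585 rpm, dir flips to +; running = +2653.6585

+2653.6585 rpm (same as input, |ω| = 2653.6585 rpm)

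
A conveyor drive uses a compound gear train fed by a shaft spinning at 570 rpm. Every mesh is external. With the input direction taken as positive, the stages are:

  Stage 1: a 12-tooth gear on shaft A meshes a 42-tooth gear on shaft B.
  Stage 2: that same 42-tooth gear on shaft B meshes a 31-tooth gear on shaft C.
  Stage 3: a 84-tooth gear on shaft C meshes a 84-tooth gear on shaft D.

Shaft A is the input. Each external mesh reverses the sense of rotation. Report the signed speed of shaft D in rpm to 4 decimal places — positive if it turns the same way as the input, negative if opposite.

-220.6452 rpm (opposite to input, |ω| = 220.6452 rpm)

Stage 1 [12T→42T]: ω = 570.0000×12/42 = 162.8571 rpm, dir flips to −; running = −162.8571
Stage 2 [42T→31T]: ω = 162.8571×42/31 = 220.6452 rpm, dir flips to +; running = +220.6452
Stage 3 [84T→84T]: ω = 220.6452×84/84 = 220.6452 rpm, dir flips to −; running = −220.6452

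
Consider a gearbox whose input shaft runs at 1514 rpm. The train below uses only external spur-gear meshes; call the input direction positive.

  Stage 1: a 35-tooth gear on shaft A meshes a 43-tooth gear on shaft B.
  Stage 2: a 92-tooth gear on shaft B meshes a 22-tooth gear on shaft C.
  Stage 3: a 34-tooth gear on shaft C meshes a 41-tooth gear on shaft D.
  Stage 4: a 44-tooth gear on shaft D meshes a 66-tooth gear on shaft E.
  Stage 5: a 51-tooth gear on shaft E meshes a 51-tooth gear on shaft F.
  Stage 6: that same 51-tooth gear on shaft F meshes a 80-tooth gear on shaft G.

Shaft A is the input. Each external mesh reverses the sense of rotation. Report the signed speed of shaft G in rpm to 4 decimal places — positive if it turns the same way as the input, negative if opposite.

Stage 1 [35T→43T]: ω = 1514.0000×35/43 = 1232.3256 rpm, dir flips to −; running = −1232.3256
Stage 2 [92T→22T]: ω = 1232.3256×92/22 = 5153.3615 rpm, dir flips to +; running = +5153.3615
Stage 3 [34T→41T]: ω = 5153.3615×34/41 = 4273.5193 rpm, dir flips to −; running = −4273.5193
Stage 4 [44T→66T]: ω = 4273.5193×44/66 = 2849.0129 rpm, dir flips to +; running = +2849.0129
Stage 5 [51T→51T]: ω = 2849.0129×51/51 = 2849.0129 rpm, dir flips to −; running = −2849.0129
Stage 6 [51T→80T]: ω = 2849.0129×51/80 = 1816.2457 rpm, dir flips to +; running = +1816.2457

+1816.2457 rpm (same as input, |ω| = 1816.2457 rpm)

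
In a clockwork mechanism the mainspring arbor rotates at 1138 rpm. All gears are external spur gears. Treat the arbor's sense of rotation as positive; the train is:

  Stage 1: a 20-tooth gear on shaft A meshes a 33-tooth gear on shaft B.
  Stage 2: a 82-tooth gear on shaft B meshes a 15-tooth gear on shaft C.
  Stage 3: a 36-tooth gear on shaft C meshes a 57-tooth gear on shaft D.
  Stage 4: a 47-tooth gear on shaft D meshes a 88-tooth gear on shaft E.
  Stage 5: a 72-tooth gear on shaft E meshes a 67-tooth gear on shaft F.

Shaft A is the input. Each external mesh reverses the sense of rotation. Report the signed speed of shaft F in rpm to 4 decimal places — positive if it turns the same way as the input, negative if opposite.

-1366.7259 rpm (opposite to input, |ω| = 1366.7259 rpm)

Stage 1 [20T→33T]: ω = 1138.0000×20/33 = 689.6970 rpm, dir flips to −; running = −689.6970
Stage 2 [82T→15T]: ω = 689.6970×82/15 = 3770.3434 rpm, dir flips to +; running = +3770.3434
Stage 3 [36T→57T]: ω = 3770.3434×36/57 = 2381.2695 rpm, dir flips to −; running = −2381.2695
Stage 4 [47T→88T]: ω = 2381.2695×47/88 = 1271.8144 rpm, dir flips to +; running = +1271.8144
Stage 5 [72T→67T]: ω = 1271.8144×72/67 = 1366.7259 rpm, dir flips to −; running = −1366.7259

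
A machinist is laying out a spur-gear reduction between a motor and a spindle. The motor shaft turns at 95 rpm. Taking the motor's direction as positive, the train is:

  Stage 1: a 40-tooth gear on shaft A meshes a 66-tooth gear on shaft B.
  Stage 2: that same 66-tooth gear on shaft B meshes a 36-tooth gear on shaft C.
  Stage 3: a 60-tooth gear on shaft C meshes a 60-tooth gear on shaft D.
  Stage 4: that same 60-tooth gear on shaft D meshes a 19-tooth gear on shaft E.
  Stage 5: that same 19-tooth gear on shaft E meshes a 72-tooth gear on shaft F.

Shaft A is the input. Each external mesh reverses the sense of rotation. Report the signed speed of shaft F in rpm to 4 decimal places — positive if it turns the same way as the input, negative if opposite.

-87.9630 rpm (opposite to input, |ω| = 87.9630 rpm)

Stage 1 [40T→66T]: ω = 95.0000×40/66 = 57.5758 rpm, dir flips to −; running = −57.5758
Stage 2 [66T→36T]: ω = 57.5758×66/36 = 105.5556 rpm, dir flips to +; running = +105.5556
Stage 3 [60T→60T]: ω = 105.5556×60/60 = 105.5556 rpm, dir flips to −; running = −105.5556
Stage 4 [60T→19T]: ω = 105.5556×60/19 = 333.3333 rpm, dir flips to +; running = +333.3333
Stage 5 [19T→72T]: ω = 333.3333×19/72 = 87.9630 rpm, dir flips to −; running = −87.9630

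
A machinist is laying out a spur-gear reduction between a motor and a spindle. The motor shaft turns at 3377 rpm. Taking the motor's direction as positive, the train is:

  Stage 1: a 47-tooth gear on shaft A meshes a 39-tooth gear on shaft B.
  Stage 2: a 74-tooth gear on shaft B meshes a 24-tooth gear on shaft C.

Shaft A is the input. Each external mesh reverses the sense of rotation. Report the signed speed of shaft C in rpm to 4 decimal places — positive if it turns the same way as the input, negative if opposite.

+12548.2970 rpm (same as input, |ω| = 12548.2970 rpm)

Stage 1 [47T→39T]: ω = 3377.0000×47/39 = 4069.7179 rpm, dir flips to −; running = −4069.7179
Stage 2 [74T→24T]: ω = 4069.7179×74/24 = 12548.2970 rpm, dir flips to +; running = +12548.2970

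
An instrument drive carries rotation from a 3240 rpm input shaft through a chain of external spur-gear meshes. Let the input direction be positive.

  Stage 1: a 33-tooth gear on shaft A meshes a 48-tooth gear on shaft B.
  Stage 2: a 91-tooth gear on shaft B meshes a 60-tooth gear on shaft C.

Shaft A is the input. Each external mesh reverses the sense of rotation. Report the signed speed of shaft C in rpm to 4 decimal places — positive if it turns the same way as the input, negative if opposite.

Stage 1 [33T→48T]: ω = 3240.0000×33/48 = 2227.5000 rpm, dir flips to −; running = −2227.5000
Stage 2 [91T→60T]: ω = 2227.5000×91/60 = 3378.3750 rpm, dir flips to +; running = +3378.3750

+3378.3750 rpm (same as input, |ω| = 3378.3750 rpm)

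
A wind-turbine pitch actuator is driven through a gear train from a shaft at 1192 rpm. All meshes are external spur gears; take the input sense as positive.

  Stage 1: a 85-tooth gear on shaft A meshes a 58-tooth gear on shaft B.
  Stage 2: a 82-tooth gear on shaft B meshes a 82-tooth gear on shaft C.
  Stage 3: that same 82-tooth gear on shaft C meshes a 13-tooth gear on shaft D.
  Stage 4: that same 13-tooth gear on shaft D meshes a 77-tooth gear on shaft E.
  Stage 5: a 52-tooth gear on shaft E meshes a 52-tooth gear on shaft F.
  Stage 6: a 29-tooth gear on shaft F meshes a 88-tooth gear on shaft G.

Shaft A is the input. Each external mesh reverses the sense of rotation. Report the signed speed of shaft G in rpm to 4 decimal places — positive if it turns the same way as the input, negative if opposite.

Stage 1 [85T→58T]: ω = 1192.0000×85/58 = 1746.8966 rpm, dir flips to −; running = −1746.8966
Stage 2 [82T→82T]: ω = 1746.8966×82/82 = 1746.8966 rpm, dir flips to +; running = +1746.8966
Stage 3 [82T→13T]: ω = 1746.8966×82/13 = 11018.8859 rpm, dir flips to −; running = −11018.8859
Stage 4 [13T→77T]: ω = 11018.8859×13/77 = 1860.3314 rpm, dir flips to +; running = +1860.3314
Stage 5 [52T→52T]: ω = 1860.3314×52/52 = 1860.3314 rpm, dir flips to −; running = −1860.3314
Stage 6 [29T→88T]: ω = 1860.3314×29/88 = 613.0638 rpm, dir flips to +; running = +613.0638

+613.0638 rpm (same as input, |ω| = 613.0638 rpm)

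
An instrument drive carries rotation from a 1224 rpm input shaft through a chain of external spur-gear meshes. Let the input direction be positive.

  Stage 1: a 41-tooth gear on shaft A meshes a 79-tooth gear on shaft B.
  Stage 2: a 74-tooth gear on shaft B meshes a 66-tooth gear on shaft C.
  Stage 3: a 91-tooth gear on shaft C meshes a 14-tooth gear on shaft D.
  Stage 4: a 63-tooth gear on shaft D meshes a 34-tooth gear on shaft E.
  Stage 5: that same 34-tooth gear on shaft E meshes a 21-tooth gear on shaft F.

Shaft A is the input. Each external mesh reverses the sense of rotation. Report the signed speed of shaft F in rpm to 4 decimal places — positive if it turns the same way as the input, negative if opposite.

Stage 1 [41T→79T]: ω = 1224.0000×41/79 = 635.2405 rpm, dir flips to −; running = −635.2405
Stage 2 [74T→66T]: ω = 635.2405×74/66 = 712.2394 rpm, dir flips to +; running = +712.2394
Stage 3 [91T→14T]: ω = 712.2394×91/14 = 4629.5558 rpm, dir flips to −; running = −4629.5558
Stage 4 [63T→34T]: ω = 4629.5558×63/34 = 8578.2946 rpm, dir flips to +; running = +8578.2946
Stage 5 [34T→21T]: ω = 8578.2946×34/21 = 13888.6674 rpm, dir flips to −; running = −13888.6674

-13888.6674 rpm (opposite to input, |ω| = 13888.6674 rpm)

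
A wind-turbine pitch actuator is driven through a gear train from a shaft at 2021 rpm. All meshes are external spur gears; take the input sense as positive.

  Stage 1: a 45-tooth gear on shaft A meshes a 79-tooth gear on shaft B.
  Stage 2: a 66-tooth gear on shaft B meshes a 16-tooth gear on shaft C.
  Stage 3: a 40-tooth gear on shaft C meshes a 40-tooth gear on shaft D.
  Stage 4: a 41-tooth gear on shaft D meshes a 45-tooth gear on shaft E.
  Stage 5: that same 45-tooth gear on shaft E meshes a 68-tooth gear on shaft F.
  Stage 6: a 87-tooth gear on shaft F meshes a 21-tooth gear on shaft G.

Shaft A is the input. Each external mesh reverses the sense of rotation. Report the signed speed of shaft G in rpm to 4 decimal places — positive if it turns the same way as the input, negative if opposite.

+11861.7998 rpm (same as input, |ω| = 11861.7998 rpm)

Stage 1 [45T→79T]: ω = 2021.0000×45/79 = 1151.2025 rpm, dir flips to −; running = −1151.2025
Stage 2 [66T→16T]: ω = 1151.2025×66/16 = 4748.7104 rpm, dir flips to +; running = +4748.7104
Stage 3 [40T→40T]: ω = 4748.7104×40/40 = 4748.7104 rpm, dir flips to −; running = −4748.7104
Stage 4 [41T→45T]: ω = 4748.7104×41/45 = 4326.6028 rpm, dir flips to +; running = +4326.6028
Stage 5 [45T→68T]: ω = 4326.6028×45/68 = 2863.1931 rpm, dir flips to −; running = −2863.1931
Stage 6 [87T→21T]: ω = 2863.1931×87/21 = 11861.7998 rpm, dir flips to +; running = +11861.7998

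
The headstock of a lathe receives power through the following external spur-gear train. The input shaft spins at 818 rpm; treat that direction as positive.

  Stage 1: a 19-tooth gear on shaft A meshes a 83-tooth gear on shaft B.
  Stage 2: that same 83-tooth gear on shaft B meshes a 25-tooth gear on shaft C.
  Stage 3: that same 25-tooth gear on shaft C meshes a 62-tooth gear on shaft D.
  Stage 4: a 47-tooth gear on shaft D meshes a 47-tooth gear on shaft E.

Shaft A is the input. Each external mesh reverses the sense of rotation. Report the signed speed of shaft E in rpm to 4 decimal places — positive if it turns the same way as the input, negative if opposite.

+250.6774 rpm (same as input, |ω| = 250.6774 rpm)

Stage 1 [19T→83T]: ω = 818.0000×19/83 = 187.2530 rpm, dir flips to −; running = −187.2530
Stage 2 [83T→25T]: ω = 187.2530×83/25 = 621.6800 rpm, dir flips to +; running = +621.6800
Stage 3 [25T→62T]: ω = 621.6800×25/62 = 250.6774 rpm, dir flips to −; running = −250.6774
Stage 4 [47T→47T]: ω = 250.6774×47/47 = 250.6774 rpm, dir flips to +; running = +250.6774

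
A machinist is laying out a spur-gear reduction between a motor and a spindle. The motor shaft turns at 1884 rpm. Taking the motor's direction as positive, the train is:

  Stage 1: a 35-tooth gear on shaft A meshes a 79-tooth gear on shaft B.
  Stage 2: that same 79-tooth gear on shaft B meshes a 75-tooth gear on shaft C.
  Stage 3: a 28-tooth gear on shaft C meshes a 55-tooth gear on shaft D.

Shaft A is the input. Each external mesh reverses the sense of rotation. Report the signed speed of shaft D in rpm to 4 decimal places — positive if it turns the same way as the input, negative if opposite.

Stage 1 [35T→79T]: ω = 1884.0000×35/79 = 834.6835 rpm, dir flips to −; running = −834.6835
Stage 2 [79T→75T]: ω = 834.6835×79/75 = 879.2000 rpm, dir flips to +; running = +879.2000
Stage 3 [28T→55T]: ω = 879.2000×28/55 = 447.5927 rpm, dir flips to −; running = −447.5927

-447.5927 rpm (opposite to input, |ω| = 447.5927 rpm)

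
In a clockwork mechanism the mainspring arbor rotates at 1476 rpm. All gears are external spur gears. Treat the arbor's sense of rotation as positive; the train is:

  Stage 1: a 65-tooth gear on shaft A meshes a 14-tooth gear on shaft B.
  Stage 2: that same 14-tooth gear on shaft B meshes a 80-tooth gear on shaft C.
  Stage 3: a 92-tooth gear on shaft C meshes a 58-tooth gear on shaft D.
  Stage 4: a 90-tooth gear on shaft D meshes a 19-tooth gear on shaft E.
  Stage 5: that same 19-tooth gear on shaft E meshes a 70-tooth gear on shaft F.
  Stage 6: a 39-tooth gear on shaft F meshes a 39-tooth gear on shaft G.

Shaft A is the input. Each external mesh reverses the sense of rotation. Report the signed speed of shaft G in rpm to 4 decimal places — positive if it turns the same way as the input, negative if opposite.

+2445.7611 rpm (same as input, |ω| = 2445.7611 rpm)

Stage 1 [65T→14T]: ω = 1476.0000×65/14 = 6852.8571 rpm, dir flips to −; running = −6852.8571
Stage 2 [14T→80T]: ω = 6852.8571×14/80 = 1199.2500 rpm, dir flips to +; running = +1199.2500
Stage 3 [92T→58T]: ω = 1199.2500×92/58 = 1902.2586 rpm, dir flips to −; running = −1902.2586
Stage 4 [90T→19T]: ω = 1902.2586×90/19 = 9010.6987 rpm, dir flips to +; running = +9010.6987
Stage 5 [19T→70T]: ω = 9010.6987×19/70 = 2445.7611 rpm, dir flips to −; running = −2445.7611
Stage 6 [39T→39T]: ω = 2445.7611×39/39 = 2445.7611 rpm, dir flips to +; running = +2445.7611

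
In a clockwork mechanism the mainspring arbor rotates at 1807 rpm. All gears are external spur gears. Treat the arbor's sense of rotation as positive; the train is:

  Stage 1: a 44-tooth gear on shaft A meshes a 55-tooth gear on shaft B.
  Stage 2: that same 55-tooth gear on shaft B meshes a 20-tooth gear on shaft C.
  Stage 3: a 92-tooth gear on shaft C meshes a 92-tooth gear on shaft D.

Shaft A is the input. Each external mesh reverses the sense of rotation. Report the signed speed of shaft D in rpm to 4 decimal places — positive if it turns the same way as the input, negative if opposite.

Stage 1 [44T→55T]: ω = 1807.0000×44/55 = 1445.6000 rpm, dir flips to −; running = −1445.6000
Stage 2 [55T→20T]: ω = 1445.6000×55/20 = 3975.4000 rpm, dir flips to +; running = +3975.4000
Stage 3 [92T→92T]: ω = 3975.4000×92/92 = 3975.4000 rpm, dir flips to −; running = −3975.4000

-3975.4000 rpm (opposite to input, |ω| = 3975.4000 rpm)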